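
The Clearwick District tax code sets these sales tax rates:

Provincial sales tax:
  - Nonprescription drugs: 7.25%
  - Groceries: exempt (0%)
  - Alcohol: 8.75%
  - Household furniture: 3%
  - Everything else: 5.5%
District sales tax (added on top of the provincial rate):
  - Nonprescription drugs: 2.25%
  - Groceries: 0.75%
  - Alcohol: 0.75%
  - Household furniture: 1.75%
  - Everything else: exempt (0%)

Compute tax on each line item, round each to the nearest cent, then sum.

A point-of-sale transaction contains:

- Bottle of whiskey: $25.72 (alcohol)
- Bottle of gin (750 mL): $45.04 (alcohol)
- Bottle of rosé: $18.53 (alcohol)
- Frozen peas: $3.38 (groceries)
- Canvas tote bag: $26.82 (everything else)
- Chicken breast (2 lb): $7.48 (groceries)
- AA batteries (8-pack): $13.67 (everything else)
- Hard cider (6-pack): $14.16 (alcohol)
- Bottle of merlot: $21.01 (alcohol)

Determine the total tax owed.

Bottle of whiskey $25.72: alcohol → 8.75% + 0.75% district = 9.5% → $2.44
Bottle of gin (750 mL) $45.04: alcohol → 8.75% + 0.75% district = 9.5% → $4.28
Bottle of rosé $18.53: alcohol → 8.75% + 0.75% district = 9.5% → $1.76
Frozen peas $3.38: groceries → 0% + 0.75% district = 0.75% → $0.03
Canvas tote bag $26.82: everything else → 5.5% + 0% district = 5.5% → $1.48
Chicken breast (2 lb) $7.48: groceries → 0% + 0.75% district = 0.75% → $0.06
AA batteries (8-pack) $13.67: everything else → 5.5% + 0% district = 5.5% → $0.75
Hard cider (6-pack) $14.16: alcohol → 8.75% + 0.75% district = 9.5% → $1.35
Bottle of merlot $21.01: alcohol → 8.75% + 0.75% district = 9.5% → $2.00
Total tax = $2.44 + $4.28 + $1.76 + $0.03 + $1.48 + $0.06 + $0.75 + $1.35 + $2.00 = $14.15

$14.15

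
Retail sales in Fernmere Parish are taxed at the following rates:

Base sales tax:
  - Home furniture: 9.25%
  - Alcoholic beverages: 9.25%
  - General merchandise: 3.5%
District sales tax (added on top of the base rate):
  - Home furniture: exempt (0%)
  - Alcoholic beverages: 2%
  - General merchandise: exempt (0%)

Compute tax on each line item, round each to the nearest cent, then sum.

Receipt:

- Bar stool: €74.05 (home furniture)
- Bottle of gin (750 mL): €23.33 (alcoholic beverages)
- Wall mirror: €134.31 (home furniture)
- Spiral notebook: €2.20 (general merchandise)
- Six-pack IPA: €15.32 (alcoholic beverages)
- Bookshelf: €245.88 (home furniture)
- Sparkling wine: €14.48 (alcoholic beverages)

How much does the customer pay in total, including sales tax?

Bar stool €74.05: home furniture → 9.25% + 0% district = 9.25% → €6.85
Bottle of gin (750 mL) €23.33: alcoholic beverages → 9.25% + 2% district = 11.25% → €2.62
Wall mirror €134.31: home furniture → 9.25% + 0% district = 9.25% → €12.42
Spiral notebook €2.20: general merchandise → 3.5% + 0% district = 3.5% → €0.08
Six-pack IPA €15.32: alcoholic beverages → 9.25% + 2% district = 11.25% → €1.72
Bookshelf €245.88: home furniture → 9.25% + 0% district = 9.25% → €22.74
Sparkling wine €14.48: alcoholic beverages → 9.25% + 2% district = 11.25% → €1.63
Subtotal = €509.57; tax = €48.06; total due = €557.63

€557.63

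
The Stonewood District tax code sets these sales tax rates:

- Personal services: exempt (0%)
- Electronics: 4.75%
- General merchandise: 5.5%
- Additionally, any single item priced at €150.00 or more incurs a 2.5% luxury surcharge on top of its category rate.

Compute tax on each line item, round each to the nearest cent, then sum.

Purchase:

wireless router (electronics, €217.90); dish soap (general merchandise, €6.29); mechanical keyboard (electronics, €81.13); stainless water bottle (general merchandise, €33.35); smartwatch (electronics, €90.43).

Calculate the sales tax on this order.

Wireless router €217.90: electronics → 4.75% + 2.5% surcharge = 7.25% → €15.80
Dish soap €6.29: general merchandise → 5.5% → €0.35
Mechanical keyboard €81.13: electronics → 4.75% → €3.85
Stainless water bottle €33.35: general merchandise → 5.5% → €1.83
Smartwatch €90.43: electronics → 4.75% → €4.30
Total tax = €15.80 + €0.35 + €3.85 + €1.83 + €4.30 = €26.13

€26.13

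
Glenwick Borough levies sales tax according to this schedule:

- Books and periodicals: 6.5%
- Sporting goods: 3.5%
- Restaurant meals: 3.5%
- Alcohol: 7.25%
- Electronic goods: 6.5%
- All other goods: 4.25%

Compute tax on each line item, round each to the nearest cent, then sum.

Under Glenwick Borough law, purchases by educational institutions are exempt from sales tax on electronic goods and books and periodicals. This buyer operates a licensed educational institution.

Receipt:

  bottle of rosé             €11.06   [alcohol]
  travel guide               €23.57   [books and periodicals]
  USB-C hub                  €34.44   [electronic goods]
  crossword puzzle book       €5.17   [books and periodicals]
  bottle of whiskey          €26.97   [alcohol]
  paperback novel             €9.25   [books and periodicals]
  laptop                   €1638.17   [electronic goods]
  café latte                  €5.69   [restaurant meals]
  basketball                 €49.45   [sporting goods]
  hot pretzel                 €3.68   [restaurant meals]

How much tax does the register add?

€4.82

Bottle of rosé €11.06: alcohol → 7.25% → €0.80
Travel guide €23.57: books and periodicals, buyer-exempt → 0% → €0.00
USB-C hub €34.44: electronic goods, buyer-exempt → 0% → €0.00
Crossword puzzle book €5.17: books and periodicals, buyer-exempt → 0% → €0.00
Bottle of whiskey €26.97: alcohol → 7.25% → €1.96
Paperback novel €9.25: books and periodicals, buyer-exempt → 0% → €0.00
Laptop €1638.17: electronic goods, buyer-exempt → 0% → €0.00
Café latte €5.69: restaurant meals → 3.5% → €0.20
Basketball €49.45: sporting goods → 3.5% → €1.73
Hot pretzel €3.68: restaurant meals → 3.5% → €0.13
Total tax = €0.80 + €1.96 + €0.20 + €1.73 + €0.13 = €4.82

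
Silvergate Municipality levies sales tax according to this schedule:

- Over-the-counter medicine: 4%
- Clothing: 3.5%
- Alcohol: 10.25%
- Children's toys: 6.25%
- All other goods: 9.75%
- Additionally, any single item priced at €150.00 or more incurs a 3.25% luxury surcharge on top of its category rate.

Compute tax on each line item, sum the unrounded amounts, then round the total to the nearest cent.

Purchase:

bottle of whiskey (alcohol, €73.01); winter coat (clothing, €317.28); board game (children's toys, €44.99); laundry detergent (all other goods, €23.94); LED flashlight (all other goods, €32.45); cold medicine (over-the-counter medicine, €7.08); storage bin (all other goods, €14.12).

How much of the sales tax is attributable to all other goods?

€6.87

Laundry detergent €23.94: all other goods → 9.75% → €2.33415
LED flashlight €32.45: all other goods → 9.75% → €3.163875
Storage bin €14.12: all other goods → 9.75% → €1.3767
Tax on all other goods: unrounded sum = €6.874725 → €6.87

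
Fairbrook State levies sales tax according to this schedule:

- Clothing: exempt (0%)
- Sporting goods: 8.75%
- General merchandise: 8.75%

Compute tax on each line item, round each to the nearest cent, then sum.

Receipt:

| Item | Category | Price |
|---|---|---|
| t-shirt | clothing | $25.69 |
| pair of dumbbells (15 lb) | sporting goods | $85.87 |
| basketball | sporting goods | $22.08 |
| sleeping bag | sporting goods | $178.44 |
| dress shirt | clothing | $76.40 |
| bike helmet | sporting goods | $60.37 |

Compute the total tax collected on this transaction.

$30.33

T-shirt $25.69: clothing → 0% → $0.00
Pair of dumbbells (15 lb) $85.87: sporting goods → 8.75% → $7.51
Basketball $22.08: sporting goods → 8.75% → $1.93
Sleeping bag $178.44: sporting goods → 8.75% → $15.61
Dress shirt $76.40: clothing → 0% → $0.00
Bike helmet $60.37: sporting goods → 8.75% → $5.28
Total tax = $7.51 + $1.93 + $15.61 + $5.28 = $30.33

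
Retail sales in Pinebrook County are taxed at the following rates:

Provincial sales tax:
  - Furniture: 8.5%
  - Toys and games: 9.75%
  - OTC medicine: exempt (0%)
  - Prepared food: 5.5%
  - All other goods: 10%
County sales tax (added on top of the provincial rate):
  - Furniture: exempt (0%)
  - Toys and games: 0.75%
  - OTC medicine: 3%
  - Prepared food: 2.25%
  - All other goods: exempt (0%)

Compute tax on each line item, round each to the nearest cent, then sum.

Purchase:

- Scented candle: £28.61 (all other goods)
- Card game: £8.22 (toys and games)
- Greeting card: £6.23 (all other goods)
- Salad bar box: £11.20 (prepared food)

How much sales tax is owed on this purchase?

£5.21

Scented candle £28.61: all other goods → 10% + 0% county = 10% → £2.86
Card game £8.22: toys and games → 9.75% + 0.75% county = 10.5% → £0.86
Greeting card £6.23: all other goods → 10% + 0% county = 10% → £0.62
Salad bar box £11.20: prepared food → 5.5% + 2.25% county = 7.75% → £0.87
Total tax = £2.86 + £0.86 + £0.62 + £0.87 = £5.21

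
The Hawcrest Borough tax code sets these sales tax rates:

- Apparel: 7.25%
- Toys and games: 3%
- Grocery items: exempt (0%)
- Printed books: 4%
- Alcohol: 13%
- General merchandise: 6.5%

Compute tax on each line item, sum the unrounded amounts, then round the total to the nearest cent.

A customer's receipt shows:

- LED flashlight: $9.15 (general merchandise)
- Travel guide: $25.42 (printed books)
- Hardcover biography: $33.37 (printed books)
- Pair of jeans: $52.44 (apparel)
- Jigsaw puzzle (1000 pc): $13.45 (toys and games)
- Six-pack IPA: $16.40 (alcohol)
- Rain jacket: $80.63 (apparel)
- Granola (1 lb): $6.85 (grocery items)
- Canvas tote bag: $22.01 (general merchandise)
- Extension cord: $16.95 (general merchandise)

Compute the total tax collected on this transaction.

LED flashlight $9.15: general merchandise → 6.5% → $0.59475
Travel guide $25.42: printed books → 4% → $1.0168
Hardcover biography $33.37: printed books → 4% → $1.3348
Pair of jeans $52.44: apparel → 7.25% → $3.8019
Jigsaw puzzle (1000 pc) $13.45: toys and games → 3% → $0.4035
Six-pack IPA $16.40: alcohol → 13% → $2.132
Rain jacket $80.63: apparel → 7.25% → $5.845675
Granola (1 lb) $6.85: grocery items → 0% → $0.00
Canvas tote bag $22.01: general merchandise → 6.5% → $1.43065
Extension cord $16.95: general merchandise → 6.5% → $1.10175
Unrounded tax sum = $17.661825 → $17.66

$17.66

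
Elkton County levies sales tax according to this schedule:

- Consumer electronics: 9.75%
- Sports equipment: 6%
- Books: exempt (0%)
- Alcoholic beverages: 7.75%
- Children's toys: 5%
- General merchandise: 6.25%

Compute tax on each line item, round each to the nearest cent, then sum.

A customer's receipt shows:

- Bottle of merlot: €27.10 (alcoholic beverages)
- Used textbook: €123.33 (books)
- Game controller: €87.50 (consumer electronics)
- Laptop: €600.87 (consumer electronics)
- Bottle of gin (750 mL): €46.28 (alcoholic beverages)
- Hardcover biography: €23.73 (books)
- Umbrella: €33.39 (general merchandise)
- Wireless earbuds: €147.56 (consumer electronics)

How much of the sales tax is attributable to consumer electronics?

Game controller €87.50: consumer electronics → 9.75% → €8.53
Laptop €600.87: consumer electronics → 9.75% → €58.58
Wireless earbuds €147.56: consumer electronics → 9.75% → €14.39
Tax on consumer electronics = €8.53 + €58.58 + €14.39 = €81.50

€81.50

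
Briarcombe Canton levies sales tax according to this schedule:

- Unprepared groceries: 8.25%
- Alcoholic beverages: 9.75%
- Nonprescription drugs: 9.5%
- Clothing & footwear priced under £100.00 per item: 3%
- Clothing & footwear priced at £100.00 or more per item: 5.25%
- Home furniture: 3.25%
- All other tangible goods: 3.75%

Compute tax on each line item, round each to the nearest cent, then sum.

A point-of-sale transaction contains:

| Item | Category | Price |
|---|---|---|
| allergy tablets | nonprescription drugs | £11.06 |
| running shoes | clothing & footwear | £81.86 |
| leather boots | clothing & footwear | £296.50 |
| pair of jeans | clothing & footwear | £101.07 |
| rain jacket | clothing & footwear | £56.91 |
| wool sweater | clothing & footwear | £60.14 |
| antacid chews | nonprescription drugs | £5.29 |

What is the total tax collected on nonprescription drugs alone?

£1.55

Allergy tablets £11.06: nonprescription drugs → 9.5% → £1.05
Antacid chews £5.29: nonprescription drugs → 9.5% → £0.50
Tax on nonprescription drugs = £1.05 + £0.50 = £1.55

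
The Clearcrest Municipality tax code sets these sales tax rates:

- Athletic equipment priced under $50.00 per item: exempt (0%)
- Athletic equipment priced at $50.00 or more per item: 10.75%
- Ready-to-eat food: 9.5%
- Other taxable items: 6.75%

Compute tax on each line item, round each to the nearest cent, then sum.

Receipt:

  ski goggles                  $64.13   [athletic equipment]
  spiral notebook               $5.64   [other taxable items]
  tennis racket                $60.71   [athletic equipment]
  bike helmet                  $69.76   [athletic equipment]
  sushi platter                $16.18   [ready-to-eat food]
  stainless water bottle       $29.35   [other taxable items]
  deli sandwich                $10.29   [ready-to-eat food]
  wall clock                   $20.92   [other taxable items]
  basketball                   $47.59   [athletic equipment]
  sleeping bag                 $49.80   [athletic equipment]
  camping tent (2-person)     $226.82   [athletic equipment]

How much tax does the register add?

Ski goggles $64.13: athletic equipment, $50.00 or more → 10.75% → $6.89
Spiral notebook $5.64: other taxable items → 6.75% → $0.38
Tennis racket $60.71: athletic equipment, $50.00 or more → 10.75% → $6.53
Bike helmet $69.76: athletic equipment, $50.00 or more → 10.75% → $7.50
Sushi platter $16.18: ready-to-eat food → 9.5% → $1.54
Stainless water bottle $29.35: other taxable items → 6.75% → $1.98
Deli sandwich $10.29: ready-to-eat food → 9.5% → $0.98
Wall clock $20.92: other taxable items → 6.75% → $1.41
Basketball $47.59: athletic equipment, under $50.00 → 0% → $0.00
Sleeping bag $49.80: athletic equipment, under $50.00 → 0% → $0.00
Camping tent (2-person) $226.82: athletic equipment, $50.00 or more → 10.75% → $24.38
Total tax = $6.89 + $0.38 + $6.53 + $7.50 + $1.54 + $1.98 + $0.98 + $1.41 + $24.38 = $51.59

$51.59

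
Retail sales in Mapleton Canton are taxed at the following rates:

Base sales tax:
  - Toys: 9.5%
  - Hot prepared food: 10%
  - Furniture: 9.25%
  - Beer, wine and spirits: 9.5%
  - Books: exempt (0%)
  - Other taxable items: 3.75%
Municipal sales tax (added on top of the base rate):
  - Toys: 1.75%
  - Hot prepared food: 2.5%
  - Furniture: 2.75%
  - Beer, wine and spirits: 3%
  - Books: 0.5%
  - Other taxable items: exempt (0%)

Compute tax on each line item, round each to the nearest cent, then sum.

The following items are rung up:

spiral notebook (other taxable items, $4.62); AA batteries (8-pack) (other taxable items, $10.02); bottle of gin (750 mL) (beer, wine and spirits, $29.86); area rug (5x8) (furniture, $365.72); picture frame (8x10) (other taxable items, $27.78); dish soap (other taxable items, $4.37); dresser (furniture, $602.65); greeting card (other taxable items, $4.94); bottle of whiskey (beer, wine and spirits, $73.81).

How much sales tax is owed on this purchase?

$131.11

Spiral notebook $4.62: other taxable items → 3.75% + 0% municipal = 3.75% → $0.17
AA batteries (8-pack) $10.02: other taxable items → 3.75% + 0% municipal = 3.75% → $0.38
Bottle of gin (750 mL) $29.86: beer, wine and spirits → 9.5% + 3% municipal = 12.5% → $3.73
Area rug (5x8) $365.72: furniture → 9.25% + 2.75% municipal = 12% → $43.89
Picture frame (8x10) $27.78: other taxable items → 3.75% + 0% municipal = 3.75% → $1.04
Dish soap $4.37: other taxable items → 3.75% + 0% municipal = 3.75% → $0.16
Dresser $602.65: furniture → 9.25% + 2.75% municipal = 12% → $72.32
Greeting card $4.94: other taxable items → 3.75% + 0% municipal = 3.75% → $0.19
Bottle of whiskey $73.81: beer, wine and spirits → 9.5% + 3% municipal = 12.5% → $9.23
Total tax = $0.17 + $0.38 + $3.73 + $43.89 + $1.04 + $0.16 + $72.32 + $0.19 + $9.23 = $131.11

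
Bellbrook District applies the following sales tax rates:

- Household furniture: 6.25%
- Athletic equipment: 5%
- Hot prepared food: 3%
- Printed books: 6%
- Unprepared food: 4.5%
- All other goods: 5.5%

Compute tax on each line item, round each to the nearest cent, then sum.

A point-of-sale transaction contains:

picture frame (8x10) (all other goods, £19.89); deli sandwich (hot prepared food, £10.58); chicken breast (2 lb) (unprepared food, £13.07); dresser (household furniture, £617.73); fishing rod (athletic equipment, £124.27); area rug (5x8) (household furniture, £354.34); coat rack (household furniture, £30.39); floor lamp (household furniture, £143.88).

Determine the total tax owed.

Picture frame (8x10) £19.89: all other goods → 5.5% → £1.09
Deli sandwich £10.58: hot prepared food → 3% → £0.32
Chicken breast (2 lb) £13.07: unprepared food → 4.5% → £0.59
Dresser £617.73: household furniture → 6.25% → £38.61
Fishing rod £124.27: athletic equipment → 5% → £6.21
Area rug (5x8) £354.34: household furniture → 6.25% → £22.15
Coat rack £30.39: household furniture → 6.25% → £1.90
Floor lamp £143.88: household furniture → 6.25% → £8.99
Total tax = £1.09 + £0.32 + £0.59 + £38.61 + £6.21 + £22.15 + £1.90 + £8.99 = £79.86

£79.86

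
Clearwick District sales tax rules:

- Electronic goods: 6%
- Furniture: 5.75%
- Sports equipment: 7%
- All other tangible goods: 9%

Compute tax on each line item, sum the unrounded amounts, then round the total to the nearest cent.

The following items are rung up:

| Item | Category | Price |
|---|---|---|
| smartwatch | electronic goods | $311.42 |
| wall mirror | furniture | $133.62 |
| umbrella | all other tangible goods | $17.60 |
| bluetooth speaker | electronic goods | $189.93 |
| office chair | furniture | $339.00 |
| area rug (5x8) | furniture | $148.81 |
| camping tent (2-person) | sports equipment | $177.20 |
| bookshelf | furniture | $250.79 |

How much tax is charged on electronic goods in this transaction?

Smartwatch $311.42: electronic goods → 6% → $18.6852
Bluetooth speaker $189.93: electronic goods → 6% → $11.3958
Tax on electronic goods: unrounded sum = $30.081 → $30.08

$30.08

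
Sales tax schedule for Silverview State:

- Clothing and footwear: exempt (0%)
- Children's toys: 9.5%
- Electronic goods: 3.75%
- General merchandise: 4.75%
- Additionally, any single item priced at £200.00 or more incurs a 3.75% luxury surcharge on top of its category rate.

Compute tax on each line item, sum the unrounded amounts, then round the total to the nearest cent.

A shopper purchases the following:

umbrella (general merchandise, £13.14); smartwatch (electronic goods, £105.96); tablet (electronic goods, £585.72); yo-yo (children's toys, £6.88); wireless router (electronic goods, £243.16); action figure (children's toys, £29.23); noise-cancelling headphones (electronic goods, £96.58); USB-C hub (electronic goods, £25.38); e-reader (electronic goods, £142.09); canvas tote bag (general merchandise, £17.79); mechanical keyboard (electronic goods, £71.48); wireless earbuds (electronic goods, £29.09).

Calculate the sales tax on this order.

Umbrella £13.14: general merchandise → 4.75% → £0.62415
Smartwatch £105.96: electronic goods → 3.75% → £3.9735
Tablet £585.72: electronic goods → 3.75% + 3.75% surcharge = 7.5% → £43.929
Yo-yo £6.88: children's toys → 9.5% → £0.6536
Wireless router £243.16: electronic goods → 3.75% + 3.75% surcharge = 7.5% → £18.237
Action figure £29.23: children's toys → 9.5% → £2.77685
Noise-cancelling headphones £96.58: electronic goods → 3.75% → £3.62175
USB-C hub £25.38: electronic goods → 3.75% → £0.95175
E-reader £142.09: electronic goods → 3.75% → £5.328375
Canvas tote bag £17.79: general merchandise → 4.75% → £0.845025
Mechanical keyboard £71.48: electronic goods → 3.75% → £2.6805
Wireless earbuds £29.09: electronic goods → 3.75% → £1.090875
Unrounded tax sum = £84.712375 → £84.71

£84.71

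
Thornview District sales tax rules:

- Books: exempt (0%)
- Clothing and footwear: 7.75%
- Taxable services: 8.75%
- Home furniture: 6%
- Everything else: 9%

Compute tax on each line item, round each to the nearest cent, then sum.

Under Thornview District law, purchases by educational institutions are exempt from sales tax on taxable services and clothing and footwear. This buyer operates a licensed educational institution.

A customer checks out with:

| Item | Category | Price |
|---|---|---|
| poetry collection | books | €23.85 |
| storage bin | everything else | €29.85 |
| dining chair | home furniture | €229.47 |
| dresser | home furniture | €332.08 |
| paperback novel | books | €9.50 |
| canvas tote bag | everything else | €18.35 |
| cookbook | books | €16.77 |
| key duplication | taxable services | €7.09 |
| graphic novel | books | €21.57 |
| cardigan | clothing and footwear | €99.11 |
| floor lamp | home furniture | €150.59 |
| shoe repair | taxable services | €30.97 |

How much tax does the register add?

Poetry collection €23.85: books → 0% → €0.00
Storage bin €29.85: everything else → 9% → €2.69
Dining chair €229.47: home furniture → 6% → €13.77
Dresser €332.08: home furniture → 6% → €19.92
Paperback novel €9.50: books → 0% → €0.00
Canvas tote bag €18.35: everything else → 9% → €1.65
Cookbook €16.77: books → 0% → €0.00
Key duplication €7.09: taxable services, buyer-exempt → 0% → €0.00
Graphic novel €21.57: books → 0% → €0.00
Cardigan €99.11: clothing and footwear, buyer-exempt → 0% → €0.00
Floor lamp €150.59: home furniture → 6% → €9.04
Shoe repair €30.97: taxable services, buyer-exempt → 0% → €0.00
Total tax = €2.69 + €13.77 + €19.92 + €1.65 + €9.04 = €47.07

€47.07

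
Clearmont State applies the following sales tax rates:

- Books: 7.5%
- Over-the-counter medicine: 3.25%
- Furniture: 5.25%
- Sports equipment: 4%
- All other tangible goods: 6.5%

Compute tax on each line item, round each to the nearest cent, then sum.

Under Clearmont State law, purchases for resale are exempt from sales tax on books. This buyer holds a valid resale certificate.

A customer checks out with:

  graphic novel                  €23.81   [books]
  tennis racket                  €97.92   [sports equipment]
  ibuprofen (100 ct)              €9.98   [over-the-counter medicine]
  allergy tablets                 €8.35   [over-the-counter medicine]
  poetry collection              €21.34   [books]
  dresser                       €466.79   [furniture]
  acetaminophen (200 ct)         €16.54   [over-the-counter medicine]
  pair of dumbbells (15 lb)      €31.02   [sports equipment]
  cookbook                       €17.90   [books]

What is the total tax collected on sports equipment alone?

€5.16

Tennis racket €97.92: sports equipment → 4% → €3.92
Pair of dumbbells (15 lb) €31.02: sports equipment → 4% → €1.24
Tax on sports equipment = €3.92 + €1.24 = €5.16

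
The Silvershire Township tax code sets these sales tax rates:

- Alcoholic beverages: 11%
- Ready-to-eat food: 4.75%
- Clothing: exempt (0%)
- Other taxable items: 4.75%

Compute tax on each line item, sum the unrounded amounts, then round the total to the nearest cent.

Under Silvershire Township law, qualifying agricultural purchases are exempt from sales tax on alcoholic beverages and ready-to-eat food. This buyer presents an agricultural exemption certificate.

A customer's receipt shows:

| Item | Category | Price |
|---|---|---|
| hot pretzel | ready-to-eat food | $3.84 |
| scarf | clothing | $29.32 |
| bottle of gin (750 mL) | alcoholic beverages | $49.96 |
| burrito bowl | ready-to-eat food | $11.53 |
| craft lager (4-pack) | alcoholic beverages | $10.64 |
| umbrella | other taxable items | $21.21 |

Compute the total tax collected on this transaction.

Hot pretzel $3.84: ready-to-eat food, buyer-exempt → 0% → $0.00
Scarf $29.32: clothing → 0% → $0.00
Bottle of gin (750 mL) $49.96: alcoholic beverages, buyer-exempt → 0% → $0.00
Burrito bowl $11.53: ready-to-eat food, buyer-exempt → 0% → $0.00
Craft lager (4-pack) $10.64: alcoholic beverages, buyer-exempt → 0% → $0.00
Umbrella $21.21: other taxable items → 4.75% → $1.007475
Unrounded tax sum = $1.007475 → $1.01

$1.01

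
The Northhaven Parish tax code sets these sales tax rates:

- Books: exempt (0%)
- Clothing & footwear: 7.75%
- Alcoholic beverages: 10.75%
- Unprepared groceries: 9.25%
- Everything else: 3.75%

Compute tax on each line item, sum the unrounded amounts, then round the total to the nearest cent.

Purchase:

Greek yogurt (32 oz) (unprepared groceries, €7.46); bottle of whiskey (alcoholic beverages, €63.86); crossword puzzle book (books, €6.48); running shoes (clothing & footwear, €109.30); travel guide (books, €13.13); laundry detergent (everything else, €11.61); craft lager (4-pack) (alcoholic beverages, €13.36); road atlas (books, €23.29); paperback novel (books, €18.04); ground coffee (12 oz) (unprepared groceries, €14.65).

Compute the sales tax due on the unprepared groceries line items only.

Greek yogurt (32 oz) €7.46: unprepared groceries → 9.25% → €0.69005
Ground coffee (12 oz) €14.65: unprepared groceries → 9.25% → €1.355125
Tax on unprepared groceries: unrounded sum = €2.045175 → €2.05

€2.05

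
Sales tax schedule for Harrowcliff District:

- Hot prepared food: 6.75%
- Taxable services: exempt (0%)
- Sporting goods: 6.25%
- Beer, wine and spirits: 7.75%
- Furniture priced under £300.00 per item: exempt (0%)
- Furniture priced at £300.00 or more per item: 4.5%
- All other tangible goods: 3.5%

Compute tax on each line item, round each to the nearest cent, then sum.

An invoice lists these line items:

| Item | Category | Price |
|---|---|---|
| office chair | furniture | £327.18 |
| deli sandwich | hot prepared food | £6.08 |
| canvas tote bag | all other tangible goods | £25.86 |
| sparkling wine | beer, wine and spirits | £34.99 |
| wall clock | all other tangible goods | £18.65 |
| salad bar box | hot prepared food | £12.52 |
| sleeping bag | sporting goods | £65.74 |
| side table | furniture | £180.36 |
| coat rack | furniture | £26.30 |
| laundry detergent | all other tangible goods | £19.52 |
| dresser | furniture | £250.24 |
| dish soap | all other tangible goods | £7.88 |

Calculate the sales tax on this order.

Office chair £327.18: furniture, £300.00 or more → 4.5% → £14.72
Deli sandwich £6.08: hot prepared food → 6.75% → £0.41
Canvas tote bag £25.86: all other tangible goods → 3.5% → £0.91
Sparkling wine £34.99: beer, wine and spirits → 7.75% → £2.71
Wall clock £18.65: all other tangible goods → 3.5% → £0.65
Salad bar box £12.52: hot prepared food → 6.75% → £0.85
Sleeping bag £65.74: sporting goods → 6.25% → £4.11
Side table £180.36: furniture, under £300.00 → 0% → £0.00
Coat rack £26.30: furniture, under £300.00 → 0% → £0.00
Laundry detergent £19.52: all other tangible goods → 3.5% → £0.68
Dresser £250.24: furniture, under £300.00 → 0% → £0.00
Dish soap £7.88: all other tangible goods → 3.5% → £0.28
Total tax = £14.72 + £0.41 + £0.91 + £2.71 + £0.65 + £0.85 + £4.11 + £0.68 + £0.28 = £25.32

£25.32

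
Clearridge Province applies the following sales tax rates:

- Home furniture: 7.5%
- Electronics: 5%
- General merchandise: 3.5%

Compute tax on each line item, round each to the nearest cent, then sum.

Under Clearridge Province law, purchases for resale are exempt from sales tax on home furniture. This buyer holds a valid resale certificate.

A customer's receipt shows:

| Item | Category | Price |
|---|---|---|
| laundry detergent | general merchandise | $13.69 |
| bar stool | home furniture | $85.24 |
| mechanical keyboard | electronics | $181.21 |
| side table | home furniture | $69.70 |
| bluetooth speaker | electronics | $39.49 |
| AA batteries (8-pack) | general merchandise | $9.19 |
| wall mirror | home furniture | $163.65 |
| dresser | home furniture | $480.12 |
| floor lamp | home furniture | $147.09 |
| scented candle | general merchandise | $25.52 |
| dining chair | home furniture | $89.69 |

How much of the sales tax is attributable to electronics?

$11.03

Mechanical keyboard $181.21: electronics → 5% → $9.06
Bluetooth speaker $39.49: electronics → 5% → $1.97
Tax on electronics = $9.06 + $1.97 = $11.03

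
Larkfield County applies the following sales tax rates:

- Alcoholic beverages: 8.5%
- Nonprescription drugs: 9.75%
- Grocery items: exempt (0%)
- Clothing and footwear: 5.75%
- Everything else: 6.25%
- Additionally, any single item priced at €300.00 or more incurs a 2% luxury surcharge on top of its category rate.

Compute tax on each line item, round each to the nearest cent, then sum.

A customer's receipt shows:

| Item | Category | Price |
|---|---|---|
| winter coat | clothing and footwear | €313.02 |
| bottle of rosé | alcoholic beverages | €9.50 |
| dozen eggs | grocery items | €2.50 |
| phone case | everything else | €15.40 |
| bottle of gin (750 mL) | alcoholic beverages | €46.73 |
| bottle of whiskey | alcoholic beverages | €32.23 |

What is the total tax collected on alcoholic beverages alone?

€7.52

Bottle of rosé €9.50: alcoholic beverages → 8.5% → €0.81
Bottle of gin (750 mL) €46.73: alcoholic beverages → 8.5% → €3.97
Bottle of whiskey €32.23: alcoholic beverages → 8.5% → €2.74
Tax on alcoholic beverages = €0.81 + €3.97 + €2.74 = €7.52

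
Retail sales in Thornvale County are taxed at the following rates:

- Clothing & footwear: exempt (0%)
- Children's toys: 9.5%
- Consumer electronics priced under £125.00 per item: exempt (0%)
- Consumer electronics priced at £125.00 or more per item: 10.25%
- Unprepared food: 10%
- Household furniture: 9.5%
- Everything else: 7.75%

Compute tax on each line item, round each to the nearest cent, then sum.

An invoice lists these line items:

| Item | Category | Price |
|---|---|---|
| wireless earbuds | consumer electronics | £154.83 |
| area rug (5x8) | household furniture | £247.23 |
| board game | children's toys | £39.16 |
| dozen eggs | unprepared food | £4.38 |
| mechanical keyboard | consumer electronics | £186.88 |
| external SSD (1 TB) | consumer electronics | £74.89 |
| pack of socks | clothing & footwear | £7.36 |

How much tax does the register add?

£62.68

Wireless earbuds £154.83: consumer electronics, £125.00 or more → 10.25% → £15.87
Area rug (5x8) £247.23: household furniture → 9.5% → £23.49
Board game £39.16: children's toys → 9.5% → £3.72
Dozen eggs £4.38: unprepared food → 10% → £0.44
Mechanical keyboard £186.88: consumer electronics, £125.00 or more → 10.25% → £19.16
External SSD (1 TB) £74.89: consumer electronics, under £125.00 → 0% → £0.00
Pack of socks £7.36: clothing & footwear → 0% → £0.00
Total tax = £15.87 + £23.49 + £3.72 + £0.44 + £19.16 = £62.68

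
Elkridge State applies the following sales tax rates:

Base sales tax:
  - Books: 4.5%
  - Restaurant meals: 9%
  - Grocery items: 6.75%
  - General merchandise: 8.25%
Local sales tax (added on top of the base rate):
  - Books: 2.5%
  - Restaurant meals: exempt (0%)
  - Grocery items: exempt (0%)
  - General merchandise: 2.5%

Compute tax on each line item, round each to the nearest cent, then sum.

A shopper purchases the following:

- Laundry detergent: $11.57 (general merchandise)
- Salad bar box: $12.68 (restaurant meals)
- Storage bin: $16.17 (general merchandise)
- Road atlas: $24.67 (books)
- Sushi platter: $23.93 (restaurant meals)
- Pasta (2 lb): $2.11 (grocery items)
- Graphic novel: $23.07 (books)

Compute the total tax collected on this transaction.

Laundry detergent $11.57: general merchandise → 8.25% + 2.5% local = 10.75% → $1.24
Salad bar box $12.68: restaurant meals → 9% + 0% local = 9% → $1.14
Storage bin $16.17: general merchandise → 8.25% + 2.5% local = 10.75% → $1.74
Road atlas $24.67: books → 4.5% + 2.5% local = 7% → $1.73
Sushi platter $23.93: restaurant meals → 9% + 0% local = 9% → $2.15
Pasta (2 lb) $2.11: grocery items → 6.75% + 0% local = 6.75% → $0.14
Graphic novel $23.07: books → 4.5% + 2.5% local = 7% → $1.61
Total tax = $1.24 + $1.14 + $1.74 + $1.73 + $2.15 + $0.14 + $1.61 = $9.75

$9.75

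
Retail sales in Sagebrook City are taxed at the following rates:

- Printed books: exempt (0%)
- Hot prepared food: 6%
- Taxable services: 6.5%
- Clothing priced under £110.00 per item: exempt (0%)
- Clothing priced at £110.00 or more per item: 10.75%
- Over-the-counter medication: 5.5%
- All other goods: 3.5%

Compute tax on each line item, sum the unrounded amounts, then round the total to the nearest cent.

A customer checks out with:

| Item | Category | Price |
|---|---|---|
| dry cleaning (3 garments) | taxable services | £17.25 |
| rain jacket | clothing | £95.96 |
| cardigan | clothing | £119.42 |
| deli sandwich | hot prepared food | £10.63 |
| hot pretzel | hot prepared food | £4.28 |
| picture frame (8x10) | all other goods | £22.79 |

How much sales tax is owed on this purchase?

£15.65

Dry cleaning (3 garments) £17.25: taxable services → 6.5% → £1.12125
Rain jacket £95.96: clothing, under £110.00 → 0% → £0.00
Cardigan £119.42: clothing, £110.00 or more → 10.75% → £12.83765
Deli sandwich £10.63: hot prepared food → 6% → £0.6378
Hot pretzel £4.28: hot prepared food → 6% → £0.2568
Picture frame (8x10) £22.79: all other goods → 3.5% → £0.79765
Unrounded tax sum = £15.65115 → £15.65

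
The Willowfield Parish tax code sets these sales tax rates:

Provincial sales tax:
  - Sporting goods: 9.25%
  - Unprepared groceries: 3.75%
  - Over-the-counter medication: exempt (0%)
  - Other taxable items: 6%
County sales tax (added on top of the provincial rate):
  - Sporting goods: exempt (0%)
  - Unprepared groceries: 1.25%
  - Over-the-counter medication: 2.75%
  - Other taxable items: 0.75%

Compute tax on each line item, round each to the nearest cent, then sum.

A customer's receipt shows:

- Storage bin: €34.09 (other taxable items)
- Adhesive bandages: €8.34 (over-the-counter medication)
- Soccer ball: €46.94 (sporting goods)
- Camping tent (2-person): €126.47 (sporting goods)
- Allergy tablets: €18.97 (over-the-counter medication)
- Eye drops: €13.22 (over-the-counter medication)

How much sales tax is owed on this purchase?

Storage bin €34.09: other taxable items → 6% + 0.75% county = 6.75% → €2.30
Adhesive bandages €8.34: over-the-counter medication → 0% + 2.75% county = 2.75% → €0.23
Soccer ball €46.94: sporting goods → 9.25% + 0% county = 9.25% → €4.34
Camping tent (2-person) €126.47: sporting goods → 9.25% + 0% county = 9.25% → €11.70
Allergy tablets €18.97: over-the-counter medication → 0% + 2.75% county = 2.75% → €0.52
Eye drops €13.22: over-the-counter medication → 0% + 2.75% county = 2.75% → €0.36
Total tax = €2.30 + €0.23 + €4.34 + €11.70 + €0.52 + €0.36 = €19.45

€19.45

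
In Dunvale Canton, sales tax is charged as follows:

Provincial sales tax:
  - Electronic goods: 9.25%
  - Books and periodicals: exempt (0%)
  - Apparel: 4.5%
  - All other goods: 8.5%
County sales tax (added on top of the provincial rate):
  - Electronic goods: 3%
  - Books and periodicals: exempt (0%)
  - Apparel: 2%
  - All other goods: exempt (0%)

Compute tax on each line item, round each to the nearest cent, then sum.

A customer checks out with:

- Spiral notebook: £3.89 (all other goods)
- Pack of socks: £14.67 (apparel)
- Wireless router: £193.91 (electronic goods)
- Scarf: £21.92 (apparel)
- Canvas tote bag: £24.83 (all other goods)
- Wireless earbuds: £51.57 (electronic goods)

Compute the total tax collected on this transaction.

£34.88

Spiral notebook £3.89: all other goods → 8.5% + 0% county = 8.5% → £0.33
Pack of socks £14.67: apparel → 4.5% + 2% county = 6.5% → £0.95
Wireless router £193.91: electronic goods → 9.25% + 3% county = 12.25% → £23.75
Scarf £21.92: apparel → 4.5% + 2% county = 6.5% → £1.42
Canvas tote bag £24.83: all other goods → 8.5% + 0% county = 8.5% → £2.11
Wireless earbuds £51.57: electronic goods → 9.25% + 3% county = 12.25% → £6.32
Total tax = £0.33 + £0.95 + £23.75 + £1.42 + £2.11 + £6.32 = £34.88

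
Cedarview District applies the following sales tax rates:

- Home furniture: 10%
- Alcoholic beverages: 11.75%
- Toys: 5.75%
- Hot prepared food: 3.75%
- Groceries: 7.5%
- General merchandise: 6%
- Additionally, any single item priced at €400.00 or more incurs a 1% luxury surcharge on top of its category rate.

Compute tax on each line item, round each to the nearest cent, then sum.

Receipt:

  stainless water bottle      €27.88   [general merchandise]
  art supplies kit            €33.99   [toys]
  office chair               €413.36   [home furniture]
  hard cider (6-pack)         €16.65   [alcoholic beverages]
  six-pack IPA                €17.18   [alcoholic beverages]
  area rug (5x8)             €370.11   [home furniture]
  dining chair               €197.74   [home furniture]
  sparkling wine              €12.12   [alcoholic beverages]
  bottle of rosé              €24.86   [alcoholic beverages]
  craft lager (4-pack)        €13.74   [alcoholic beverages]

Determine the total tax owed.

€115.80

Stainless water bottle €27.88: general merchandise → 6% → €1.67
Art supplies kit €33.99: toys → 5.75% → €1.95
Office chair €413.36: home furniture → 10% + 1% surcharge = 11% → €45.47
Hard cider (6-pack) €16.65: alcoholic beverages → 11.75% → €1.96
Six-pack IPA €17.18: alcoholic beverages → 11.75% → €2.02
Area rug (5x8) €370.11: home furniture → 10% → €37.01
Dining chair €197.74: home furniture → 10% → €19.77
Sparkling wine €12.12: alcoholic beverages → 11.75% → €1.42
Bottle of rosé €24.86: alcoholic beverages → 11.75% → €2.92
Craft lager (4-pack) €13.74: alcoholic beverages → 11.75% → €1.61
Total tax = €1.67 + €1.95 + €45.47 + €1.96 + €2.02 + €37.01 + €19.77 + €1.42 + €2.92 + €1.61 = €115.80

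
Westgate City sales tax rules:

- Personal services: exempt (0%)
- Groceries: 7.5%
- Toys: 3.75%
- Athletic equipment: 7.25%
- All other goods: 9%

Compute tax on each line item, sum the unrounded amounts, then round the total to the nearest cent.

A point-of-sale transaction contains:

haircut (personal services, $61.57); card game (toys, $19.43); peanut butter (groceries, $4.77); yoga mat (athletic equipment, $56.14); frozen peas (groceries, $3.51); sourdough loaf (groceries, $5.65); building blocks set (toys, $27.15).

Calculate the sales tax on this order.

$6.86

Haircut $61.57: personal services → 0% → $0.00
Card game $19.43: toys → 3.75% → $0.728625
Peanut butter $4.77: groceries → 7.5% → $0.35775
Yoga mat $56.14: athletic equipment → 7.25% → $4.07015
Frozen peas $3.51: groceries → 7.5% → $0.26325
Sourdough loaf $5.65: groceries → 7.5% → $0.42375
Building blocks set $27.15: toys → 3.75% → $1.018125
Unrounded tax sum = $6.86165 → $6.86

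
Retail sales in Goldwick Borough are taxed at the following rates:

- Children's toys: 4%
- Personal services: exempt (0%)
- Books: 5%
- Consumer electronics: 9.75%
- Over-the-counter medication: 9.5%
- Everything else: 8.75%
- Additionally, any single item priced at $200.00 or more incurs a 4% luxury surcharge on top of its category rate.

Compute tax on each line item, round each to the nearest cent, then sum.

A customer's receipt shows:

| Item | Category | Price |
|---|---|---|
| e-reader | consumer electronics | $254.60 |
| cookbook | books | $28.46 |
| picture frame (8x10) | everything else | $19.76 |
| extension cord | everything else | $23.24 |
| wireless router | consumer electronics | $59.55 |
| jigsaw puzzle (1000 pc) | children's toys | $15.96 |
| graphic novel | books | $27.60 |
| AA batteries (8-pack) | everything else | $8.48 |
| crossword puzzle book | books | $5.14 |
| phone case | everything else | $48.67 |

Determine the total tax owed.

$53.28

E-reader $254.60: consumer electronics → 9.75% + 4% surcharge = 13.75% → $35.01
Cookbook $28.46: books → 5% → $1.42
Picture frame (8x10) $19.76: everything else → 8.75% → $1.73
Extension cord $23.24: everything else → 8.75% → $2.03
Wireless router $59.55: consumer electronics → 9.75% → $5.81
Jigsaw puzzle (1000 pc) $15.96: children's toys → 4% → $0.64
Graphic novel $27.60: books → 5% → $1.38
AA batteries (8-pack) $8.48: everything else → 8.75% → $0.74
Crossword puzzle book $5.14: books → 5% → $0.26
Phone case $48.67: everything else → 8.75% → $4.26
Total tax = $35.01 + $1.42 + $1.73 + $2.03 + $5.81 + $0.64 + $1.38 + $0.74 + $0.26 + $4.26 = $53.28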